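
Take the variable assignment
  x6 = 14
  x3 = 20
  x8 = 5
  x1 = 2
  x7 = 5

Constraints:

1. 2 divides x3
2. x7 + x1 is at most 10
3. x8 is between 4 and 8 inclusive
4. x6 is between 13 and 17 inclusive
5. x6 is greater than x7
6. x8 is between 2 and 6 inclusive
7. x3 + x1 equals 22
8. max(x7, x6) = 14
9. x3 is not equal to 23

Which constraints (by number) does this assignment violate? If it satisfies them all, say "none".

1. 20 / 2 = 10, so 2 divides 20  OK
2. x7 + x1 = 5 + 2 = 7; 7 ≤ 10  OK
3. x8 = 5 lies in [4, 8]  OK
4. x6 = 14 lies in [13, 17]  OK
5. x6 = 14, x7 = 5; 14 > 5  OK
6. x8 = 5 lies in [2, 6]  OK
7. x3 + x1 = 20 + 2 = 22  OK
8. max(5, 14) = 14  OK
9. x3 = 20, and 20 ≠ 23  OK

All constraints are satisfied.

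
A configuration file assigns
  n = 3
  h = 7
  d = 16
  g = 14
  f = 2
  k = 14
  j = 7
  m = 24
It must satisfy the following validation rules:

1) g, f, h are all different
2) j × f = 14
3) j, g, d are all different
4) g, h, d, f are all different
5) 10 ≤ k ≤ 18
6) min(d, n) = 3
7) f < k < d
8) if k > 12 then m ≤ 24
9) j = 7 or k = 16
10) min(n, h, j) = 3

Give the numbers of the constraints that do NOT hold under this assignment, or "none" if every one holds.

Yes — all constraints hold.

1) values 14, 2, 7 are pairwise distinct — holds.
2) j × f = 7 × 2 = 14 — holds.
3) values 7, 14, 16 are pairwise distinct — holds.
4) values 14, 7, 16, 2 are pairwise distinct — holds.
5) k = 14 lies in [10, 18] — holds.
6) min(16, 3) = 3 — holds.
7) values 2 < 14 < 16 — holds.
8) k = 14 > 12, so we need m ≤ 24; m = 24 ≤ 24 — holds.
9) j = 7 = 7 (first disjunct) — holds.
10) min(3, 7, 7) = 3 — holds.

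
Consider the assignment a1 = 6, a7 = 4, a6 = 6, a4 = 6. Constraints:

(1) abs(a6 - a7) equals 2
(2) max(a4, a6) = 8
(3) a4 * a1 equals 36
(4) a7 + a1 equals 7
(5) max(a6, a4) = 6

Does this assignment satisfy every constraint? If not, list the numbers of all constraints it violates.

Violated: 2, 4.

(1) abs(6 - 4) = 2  holds
(2) max(6, 6) = 6, not 8  fails
(3) a4 * a1 = 6 * 6 = 36  holds
(4) a7 + a1 = 4 + 6 = 10, not 7  fails
(5) max(6, 6) = 6  holds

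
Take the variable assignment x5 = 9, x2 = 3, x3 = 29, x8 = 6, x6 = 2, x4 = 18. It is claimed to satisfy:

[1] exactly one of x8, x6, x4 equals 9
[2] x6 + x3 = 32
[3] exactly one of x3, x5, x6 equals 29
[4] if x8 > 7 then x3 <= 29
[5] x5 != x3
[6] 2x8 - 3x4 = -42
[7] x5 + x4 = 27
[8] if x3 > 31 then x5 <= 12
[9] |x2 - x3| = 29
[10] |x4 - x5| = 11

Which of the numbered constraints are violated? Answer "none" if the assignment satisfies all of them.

Constraints 1, 2, 9, and 10 are violated.

[1] x8=6, x6=2, x4=18; 0 of them equal 9, not exactly one — fails.
[2] x6 + x3 = 2 + 29 = 31, not 32 — fails.
[3] x3=29, x5=9, x6=2; 1 of them equals 29 — holds.
[4] x8 = 6, not > 7; antecedent false, conditional vacuously true — holds.
[5] x5 = 9, x3 = 29; distinct — holds.
[6] 2x8 - 3x4 = 2(6) - 3(18) = -42 — holds.
[7] x5 + x4 = 9 + 18 = 27 — holds.
[8] x3 = 29, not > 31; antecedent false, conditional vacuously true — holds.
[9] |3 - 29| = 26, not 29 — fails.
[10] |18 - 9| = 9, not 11 — fails.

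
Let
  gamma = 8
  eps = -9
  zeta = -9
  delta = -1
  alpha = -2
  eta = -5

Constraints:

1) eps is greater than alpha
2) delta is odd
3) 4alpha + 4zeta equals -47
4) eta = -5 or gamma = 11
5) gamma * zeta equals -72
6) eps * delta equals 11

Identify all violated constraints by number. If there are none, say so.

No — constraints 1, 3, 6 are not satisfied.

1) eps = -9, alpha = -2; -9 ≤ -2 (want >)  ✘
2) delta = -1 is odd  ✔
3) 4alpha + 4zeta = 4(-2) + 4(-9) = -44, not -47  ✘
4) eta = -5 = -5 (first disjunct)  ✔
5) gamma * zeta = 8 * (-9) = -72  ✔
6) eps * delta = -9 * (-1) = 9, not 11  ✘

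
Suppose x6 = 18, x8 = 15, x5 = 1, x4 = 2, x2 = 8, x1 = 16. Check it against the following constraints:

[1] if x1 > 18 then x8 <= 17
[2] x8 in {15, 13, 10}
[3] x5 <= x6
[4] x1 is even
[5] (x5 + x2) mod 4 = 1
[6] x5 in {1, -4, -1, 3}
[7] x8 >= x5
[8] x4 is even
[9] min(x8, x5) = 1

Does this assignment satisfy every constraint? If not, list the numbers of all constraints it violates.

[1] x1 = 16, not > 18; antecedent false, conditional vacuously true  holds
[2] x8 = 15 is in {15, 13, 10}  holds
[3] x5 = 1, x6 = 18; 1 ≤ 18  holds
[4] x1 = 16 is even  holds
[5] x5 + x2 = 9; 9 mod 4 = 1  holds
[6] x5 = 1 is in {1, -4, -1, 3}  holds
[7] x8 = 15, x5 = 1; 15 ≥ 1  holds
[8] x4 = 2 is even  holds
[9] min(15, 1) = 1  holds

No violations.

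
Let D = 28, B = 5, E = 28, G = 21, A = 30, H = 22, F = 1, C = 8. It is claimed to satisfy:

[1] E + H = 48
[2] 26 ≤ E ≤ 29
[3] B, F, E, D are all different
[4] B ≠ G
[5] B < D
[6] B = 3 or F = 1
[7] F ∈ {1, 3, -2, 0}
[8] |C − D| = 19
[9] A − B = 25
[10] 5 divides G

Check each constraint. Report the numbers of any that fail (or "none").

[1] E + H = 28 + 22 = 50, not 48 — does not hold.
[2] E = 28 lies in [26, 29] — holds.
[3] E = D = 28, not all different — does not hold.
[4] B = 5, G = 21; distinct — holds.
[5] B = 5, D = 28; 5 < 28 — holds.
[6] B = 5 ≠ 3, but F = 1 = 1 (second disjunct) — holds.
[7] F = 1 is in {1, 3, -2, 0} — holds.
[8] |8 − 28| = 20, not 19 — does not hold.
[9] A − B = 30 − 5 = 25 — holds.
[10] 21 = 5×4 + 1, so 5 does not divide 21 — does not hold.

Violated: 1, 3, 8, 10.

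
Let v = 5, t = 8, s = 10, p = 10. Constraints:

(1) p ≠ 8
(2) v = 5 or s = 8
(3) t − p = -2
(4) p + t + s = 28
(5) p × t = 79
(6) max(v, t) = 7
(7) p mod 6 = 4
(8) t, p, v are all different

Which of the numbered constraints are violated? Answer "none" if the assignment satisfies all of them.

(1) p = 10, and 10 ≠ 8  ✔
(2) v = 5 = 5 (first disjunct)  ✔
(3) t − p = 8 − 10 = -2  ✔
(4) p + t + s = 10 + 8 + 10 = 28  ✔
(5) p × t = 10 × 8 = 80, not 79  ✘
(6) max(5, 8) = 8, not 7  ✘
(7) 10 mod 6 = 4  ✔
(8) values 8, 10, 5 are pairwise distinct  ✔

No — constraints 5, 6 are not satisfied.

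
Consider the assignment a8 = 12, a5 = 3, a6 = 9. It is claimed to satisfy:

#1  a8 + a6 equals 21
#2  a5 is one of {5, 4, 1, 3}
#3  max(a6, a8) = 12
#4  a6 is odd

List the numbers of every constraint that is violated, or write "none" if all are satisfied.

#1 a8 + a6 = 12 + 9 = 21 — holds.
#2 a5 = 3 is in {5, 4, 1, 3} — holds.
#3 max(9, 12) = 12 — holds.
#4 a6 = 9 is odd — holds.

Yes — all constraints hold.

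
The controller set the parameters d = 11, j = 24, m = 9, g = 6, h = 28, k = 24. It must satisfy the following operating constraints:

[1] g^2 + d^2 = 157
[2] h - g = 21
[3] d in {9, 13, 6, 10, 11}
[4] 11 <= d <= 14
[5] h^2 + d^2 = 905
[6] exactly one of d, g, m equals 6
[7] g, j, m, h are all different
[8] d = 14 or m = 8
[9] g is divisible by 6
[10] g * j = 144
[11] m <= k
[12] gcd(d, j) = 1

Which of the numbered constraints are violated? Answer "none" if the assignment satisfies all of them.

Violated: 2, 8.

[1] g^2 + d^2 = 6^2 + 11^2 = 36 + 121 = 157 — holds.
[2] h - g = 28 - 6 = 22, not 21 — fails.
[3] d = 11 is in {9, 13, 6, 10, 11} — holds.
[4] d = 11 lies in [11, 14] — holds.
[5] h^2 + d^2 = 28^2 + 11^2 = 784 + 121 = 905 — holds.
[6] d=11, g=6, m=9; 1 of them equals 6 — holds.
[7] values 6, 24, 9, 28 are pairwise distinct — holds.
[8] d = 11 ≠ 14 and m = 9 ≠ 8; both disjuncts false — fails.
[9] 6 / 6 = 1, so 6 divides 6 — holds.
[10] g * j = 6 * 24 = 144 — holds.
[11] m = 9, k = 24; 9 ≤ 24 — holds.
[12] gcd(11, 24) = 1 — holds.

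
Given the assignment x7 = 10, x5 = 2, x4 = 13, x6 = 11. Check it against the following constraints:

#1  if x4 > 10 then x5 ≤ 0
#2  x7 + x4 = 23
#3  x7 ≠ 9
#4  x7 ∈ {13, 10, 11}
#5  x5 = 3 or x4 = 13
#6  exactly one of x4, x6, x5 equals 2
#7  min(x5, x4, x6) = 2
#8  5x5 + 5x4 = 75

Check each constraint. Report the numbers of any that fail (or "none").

#1 x4 = 13 > 10, so we need x5 ≤ 0; but x5 = 2 > 0  no
#2 x7 + x4 = 10 + 13 = 23  yes
#3 x7 = 10, and 10 ≠ 9  yes
#4 x7 = 10 is in {13, 10, 11}  yes
#5 x5 = 2 ≠ 3, but x4 = 13 = 13 (second disjunct)  yes
#6 x4=13, x6=11, x5=2; 1 of them equals 2  yes
#7 min(2, 13, 11) = 2  yes
#8 5x5 + 5x4 = 5(2) + 5(13) = 75  yes

The assignment fails constraint 1.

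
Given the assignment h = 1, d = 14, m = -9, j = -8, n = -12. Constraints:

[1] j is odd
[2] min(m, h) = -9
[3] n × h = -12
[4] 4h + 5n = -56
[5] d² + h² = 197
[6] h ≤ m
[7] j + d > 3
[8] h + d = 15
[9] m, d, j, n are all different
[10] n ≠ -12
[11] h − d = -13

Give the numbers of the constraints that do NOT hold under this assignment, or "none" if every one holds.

[1] j = -8 is even — violated.
[2] min(-9, 1) = -9 — satisfied.
[3] n × h = -12 × 1 = -12 — satisfied.
[4] 4h + 5n = 4(1) + 5(-12) = -56 — satisfied.
[5] d² + h² = 14² + 1² = 196 + 1 = 197 — satisfied.
[6] h = 1, m = -9; 1 > -9 (want ≤) — violated.
[7] j + d = -8 + 14 = 6; 6 > 3 — satisfied.
[8] h + d = 1 + 14 = 15 — satisfied.
[9] values -9, 14, -8, -12 are pairwise distinct — satisfied.
[10] n = -12, but -12 is required to differ — violated.
[11] h − d = 1 − 14 = -13 — satisfied.

Constraints 1, 6, and 10 are violated.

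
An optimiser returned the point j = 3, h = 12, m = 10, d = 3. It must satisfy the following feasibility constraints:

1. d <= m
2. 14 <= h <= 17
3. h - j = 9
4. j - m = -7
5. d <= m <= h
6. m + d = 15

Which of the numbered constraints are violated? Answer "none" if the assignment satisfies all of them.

1. d = 3, m = 10; 3 ≤ 10 — OK.
2. h = 12 is outside [14, 17] — violated.
3. h - j = 12 - 3 = 9 — OK.
4. j - m = 3 - 10 = -7 — OK.
5. values 3 <= 10 <= 12 — OK.
6. m + d = 10 + 3 = 13, not 15 — violated.

Constraints 2, 6 do not hold.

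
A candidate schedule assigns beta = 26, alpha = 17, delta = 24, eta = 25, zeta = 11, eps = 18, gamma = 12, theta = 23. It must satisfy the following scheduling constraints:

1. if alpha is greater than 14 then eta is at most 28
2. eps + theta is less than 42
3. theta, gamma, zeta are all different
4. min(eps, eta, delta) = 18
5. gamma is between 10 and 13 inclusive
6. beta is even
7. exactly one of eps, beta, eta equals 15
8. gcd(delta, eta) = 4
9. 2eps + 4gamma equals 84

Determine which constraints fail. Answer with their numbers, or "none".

No — constraints 7 and 8 are not satisfied.

1. alpha = 17 > 14, so we need eta ≤ 28; eta = 25 ≤ 28 — satisfied.
2. eps + theta = 18 + 23 = 41; 41 < 42 — satisfied.
3. values 23, 12, 11 are pairwise distinct — satisfied.
4. min(18, 25, 24) = 18 — satisfied.
5. gamma = 12 lies in [10, 13] — satisfied.
6. beta = 26 is even — satisfied.
7. eps=18, beta=26, eta=25; 0 of them equal 15, not exactly one — violated.
8. gcd(24, 25) = 1, not 4 — violated.
9. 2eps + 4gamma = 2(18) + 4(12) = 84 — satisfied.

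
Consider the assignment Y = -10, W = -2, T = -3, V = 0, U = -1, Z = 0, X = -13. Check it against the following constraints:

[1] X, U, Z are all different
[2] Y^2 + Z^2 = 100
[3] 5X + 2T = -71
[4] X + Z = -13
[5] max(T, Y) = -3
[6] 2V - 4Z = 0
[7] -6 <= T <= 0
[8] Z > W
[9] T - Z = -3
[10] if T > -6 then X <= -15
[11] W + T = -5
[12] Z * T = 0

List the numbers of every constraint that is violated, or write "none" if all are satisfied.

The assignment fails constraint 10.

[1] values -13, -1, 0 are pairwise distinct  ✓
[2] Y^2 + Z^2 = (-10)^2 + 0^2 = 100 + 0 = 100  ✓
[3] 5X + 2T = 5(-13) + 2(-3) = -71  ✓
[4] X + Z = -13 + 0 = -13  ✓
[5] max(-3, -10) = -3  ✓
[6] 2V - 4Z = 2(0) - 4(0) = 0  ✓
[7] T = -3 lies in [-6, 0]  ✓
[8] Z = 0, W = -2; 0 > -2  ✓
[9] T - Z = -3 - 0 = -3  ✓
[10] T = -3 > -6, so we need X ≤ -15; but X = -13 > -15  ✗
[11] W + T = -2 + (-3) = -5  ✓
[12] Z * T = 0 * (-3) = 0  ✓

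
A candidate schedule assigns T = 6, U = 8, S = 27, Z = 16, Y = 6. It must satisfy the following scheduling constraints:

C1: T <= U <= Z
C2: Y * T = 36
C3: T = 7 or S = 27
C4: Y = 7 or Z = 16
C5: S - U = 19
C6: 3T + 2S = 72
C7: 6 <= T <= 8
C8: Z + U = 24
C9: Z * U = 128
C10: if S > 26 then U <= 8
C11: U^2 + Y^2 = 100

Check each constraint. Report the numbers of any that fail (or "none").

The assignment satisfies every constraint.

C1: values 6 <= 8 <= 16  OK
C2: Y * T = 6 * 6 = 36  OK
C3: T = 6 ≠ 7, but S = 27 = 27 (second disjunct)  OK
C4: Y = 6 ≠ 7, but Z = 16 = 16 (second disjunct)  OK
C5: S - U = 27 - 8 = 19  OK
C6: 3T + 2S = 3(6) + 2(27) = 72  OK
C7: T = 6 lies in [6, 8]  OK
C8: Z + U = 16 + 8 = 24  OK
C9: Z * U = 16 * 8 = 128  OK
C10: S = 27 > 26, so we need U ≤ 8; U = 8 ≤ 8  OK
C11: U^2 + Y^2 = 8^2 + 6^2 = 64 + 36 = 100  OK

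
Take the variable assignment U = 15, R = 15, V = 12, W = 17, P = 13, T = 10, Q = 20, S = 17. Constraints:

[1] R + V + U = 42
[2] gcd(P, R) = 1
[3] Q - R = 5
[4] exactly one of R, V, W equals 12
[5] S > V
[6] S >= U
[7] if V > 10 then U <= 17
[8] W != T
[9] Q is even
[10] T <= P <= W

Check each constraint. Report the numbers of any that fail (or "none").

All constraints are satisfied.

[1] R + V + U = 15 + 12 + 15 = 42 — holds.
[2] gcd(13, 15) = 1 — holds.
[3] Q - R = 20 - 15 = 5 — holds.
[4] R=15, V=12, W=17; 1 of them equals 12 — holds.
[5] S = 17, V = 12; 17 > 12 — holds.
[6] S = 17, U = 15; 17 ≥ 15 — holds.
[7] V = 12 > 10, so we need U ≤ 17; U = 15 ≤ 17 — holds.
[8] W = 17, T = 10; distinct — holds.
[9] Q = 20 is even — holds.
[10] values 10 <= 13 <= 17 — holds.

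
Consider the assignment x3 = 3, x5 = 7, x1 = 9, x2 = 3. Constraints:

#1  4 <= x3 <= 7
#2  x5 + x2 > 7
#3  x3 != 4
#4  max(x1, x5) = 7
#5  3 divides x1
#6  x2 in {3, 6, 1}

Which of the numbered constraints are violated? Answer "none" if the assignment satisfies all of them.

#1 x3 = 3 is outside [4, 7]  false
#2 x5 + x2 = 7 + 3 = 10; 10 > 7  true
#3 x3 = 3, and 3 ≠ 4  true
#4 max(9, 7) = 9, not 7  false
#5 9 / 3 = 3, so 3 divides 9  true
#6 x2 = 3 is in {3, 6, 1}  true

The assignment fails constraints 1, 4.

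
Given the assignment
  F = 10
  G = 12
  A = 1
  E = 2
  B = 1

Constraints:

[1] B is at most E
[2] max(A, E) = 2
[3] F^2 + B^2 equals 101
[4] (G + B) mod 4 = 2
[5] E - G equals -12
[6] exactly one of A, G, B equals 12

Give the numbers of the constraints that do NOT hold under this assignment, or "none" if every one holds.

[1] B = 1, E = 2; 1 ≤ 2  holds
[2] max(1, 2) = 2  holds
[3] F^2 + B^2 = 10^2 + 1^2 = 100 + 1 = 101  holds
[4] G + B = 13; 13 mod 4 = 1, not 2  fails
[5] E - G = 2 - 12 = -10, not -12  fails
[6] A=1, G=12, B=1; 1 of them equals 12  holds

Constraints 4 and 5 are violated.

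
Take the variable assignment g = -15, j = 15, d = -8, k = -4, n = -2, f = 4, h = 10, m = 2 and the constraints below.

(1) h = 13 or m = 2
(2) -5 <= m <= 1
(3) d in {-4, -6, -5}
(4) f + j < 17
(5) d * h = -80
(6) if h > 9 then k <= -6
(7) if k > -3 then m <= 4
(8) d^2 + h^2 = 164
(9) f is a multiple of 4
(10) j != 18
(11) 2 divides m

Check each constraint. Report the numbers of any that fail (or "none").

(1) h = 10 ≠ 13, but m = 2 = 2 (second disjunct) — holds.
(2) m = 2 is outside [-5, 1] — fails.
(3) d = -8 is not in {-4, -6, -5} — fails.
(4) f + j = 4 + 15 = 19; 19 ≥ 17, bound 17 not met — fails.
(5) d * h = -8 * 10 = -80 — holds.
(6) h = 10 > 9, so we need k ≤ -6; but k = -4 > -6 — fails.
(7) k = -4, not > -3; antecedent false, conditional vacuously true — holds.
(8) d^2 + h^2 = (-8)^2 + 10^2 = 64 + 100 = 164 — holds.
(9) 4 / 4 = 1, so 4 divides 4 — holds.
(10) j = 15, and 15 ≠ 18 — holds.
(11) 2 / 2 = 1, so 2 divides 2 — holds.

Constraints 2, 3, 4, 6 are violated.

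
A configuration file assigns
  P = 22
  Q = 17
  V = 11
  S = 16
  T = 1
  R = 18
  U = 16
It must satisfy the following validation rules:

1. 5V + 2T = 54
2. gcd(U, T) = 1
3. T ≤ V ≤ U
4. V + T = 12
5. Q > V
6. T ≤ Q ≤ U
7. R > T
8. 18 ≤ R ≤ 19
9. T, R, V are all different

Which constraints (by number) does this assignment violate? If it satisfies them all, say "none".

Constraints 1, 6 do not hold.

1. 5V + 2T = 5(11) + 2(1) = 57, not 54  false
2. gcd(16, 1) = 1  true
3. values 1 ≤ 11 ≤ 16  true
4. V + T = 11 + 1 = 12  true
5. Q = 17, V = 11; 17 > 11  true
6. values 1, 17, 16; Q = 17 is not ≤ U = 16  false
7. R = 18, T = 1; 18 > 1  true
8. R = 18 lies in [18, 19]  true
9. values 1, 18, 11 are pairwise distinct  true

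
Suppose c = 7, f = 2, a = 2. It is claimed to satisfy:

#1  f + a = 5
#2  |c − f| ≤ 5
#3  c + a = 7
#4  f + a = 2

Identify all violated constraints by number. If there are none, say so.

Constraints 1, 3, and 4 do not hold.

#1 f + a = 2 + 2 = 4, not 5 — does not hold.
#2 |7 − 2| = 5; 5 ≤ 5 — holds.
#3 c + a = 7 + 2 = 9, not 7 — does not hold.
#4 f + a = 2 + 2 = 4, not 2 — does not hold.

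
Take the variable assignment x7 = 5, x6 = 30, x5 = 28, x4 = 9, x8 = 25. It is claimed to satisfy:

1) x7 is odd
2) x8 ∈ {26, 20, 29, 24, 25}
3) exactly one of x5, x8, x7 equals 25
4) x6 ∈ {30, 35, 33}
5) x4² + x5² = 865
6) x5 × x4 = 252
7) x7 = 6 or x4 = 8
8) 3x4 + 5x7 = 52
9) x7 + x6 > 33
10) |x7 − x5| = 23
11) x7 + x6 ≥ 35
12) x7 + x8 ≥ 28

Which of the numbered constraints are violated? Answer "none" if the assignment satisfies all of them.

1) x7 = 5 is odd — holds.
2) x8 = 25 is in {26, 20, 29, 24, 25} — holds.
3) x5=28, x8=25, x7=5; 1 of them equals 25 — holds.
4) x6 = 30 is in {30, 35, 33} — holds.
5) x4² + x5² = 9² + 28² = 81 + 784 = 865 — holds.
6) x5 × x4 = 28 × 9 = 252 — holds.
7) x7 = 5 ≠ 6 and x4 = 9 ≠ 8; both disjuncts false — fails.
8) 3x4 + 5x7 = 3(9) + 5(5) = 52 — holds.
9) x7 + x6 = 5 + 30 = 35; 35 > 33 — holds.
10) |5 − 28| = 23 — holds.
11) x7 + x6 = 5 + 30 = 35; 35 ≥ 35 — holds.
12) x7 + x8 = 5 + 25 = 30; 30 ≥ 28 — holds.

The assignment fails constraint 7.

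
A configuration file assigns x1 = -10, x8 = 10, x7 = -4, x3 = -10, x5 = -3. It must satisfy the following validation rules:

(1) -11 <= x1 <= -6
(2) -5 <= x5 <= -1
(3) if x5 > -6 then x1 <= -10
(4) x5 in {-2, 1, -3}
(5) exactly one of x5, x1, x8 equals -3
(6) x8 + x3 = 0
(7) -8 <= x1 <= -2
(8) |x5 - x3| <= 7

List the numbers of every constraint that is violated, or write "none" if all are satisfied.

(1) x1 = -10 lies in [-11, -6] — holds.
(2) x5 = -3 lies in [-5, -1] — holds.
(3) x5 = -3 > -6, so we need x1 ≤ -10; x1 = -10 ≤ -10 — holds.
(4) x5 = -3 is in {-2, 1, -3} — holds.
(5) x5=-3, x1=-10, x8=10; 1 of them equals -3 — holds.
(6) x8 + x3 = 10 + (-10) = 0 — holds.
(7) x1 = -10 is outside [-8, -2] — does not hold.
(8) |-3 - (-10)| = 7; 7 ≤ 7 — holds.

No — constraint 7 is not satisfied.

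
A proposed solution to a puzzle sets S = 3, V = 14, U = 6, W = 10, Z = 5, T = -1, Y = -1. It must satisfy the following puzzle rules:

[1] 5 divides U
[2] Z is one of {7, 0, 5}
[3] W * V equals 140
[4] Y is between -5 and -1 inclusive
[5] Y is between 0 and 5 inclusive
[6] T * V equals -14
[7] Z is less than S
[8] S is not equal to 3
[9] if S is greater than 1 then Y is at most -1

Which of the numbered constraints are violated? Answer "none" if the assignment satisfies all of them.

Constraints 1, 5, 7, 8 are violated.

[1] 6 = 5*1 + 1, so 5 does not divide 6 — does not hold.
[2] Z = 5 is in {7, 0, 5} — holds.
[3] W * V = 10 * 14 = 140 — holds.
[4] Y = -1 lies in [-5, -1] — holds.
[5] Y = -1 is outside [0, 5] — does not hold.
[6] T * V = -1 * 14 = -14 — holds.
[7] Z = 5, S = 3; 5 ≥ 3 (want <) — does not hold.
[8] S = 3, but 3 is required to differ — does not hold.
[9] S = 3 > 1, so we need Y ≤ -1; Y = -1 ≤ -1 — holds.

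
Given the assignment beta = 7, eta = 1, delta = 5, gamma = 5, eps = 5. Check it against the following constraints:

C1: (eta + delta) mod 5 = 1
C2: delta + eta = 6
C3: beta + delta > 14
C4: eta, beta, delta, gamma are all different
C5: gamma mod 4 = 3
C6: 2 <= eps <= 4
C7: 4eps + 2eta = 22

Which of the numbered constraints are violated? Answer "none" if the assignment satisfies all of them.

C1: eta + delta = 6; 6 mod 5 = 1  ✔
C2: delta + eta = 5 + 1 = 6  ✔
C3: beta + delta = 7 + 5 = 12; 12 ≤ 14, bound 14 not met  ✘
C4: delta = gamma = 5, not all different  ✘
C5: 5 mod 4 = 1, not 3  ✘
C6: eps = 5 is outside [2, 4]  ✘
C7: 4eps + 2eta = 4(5) + 2(1) = 22  ✔

The assignment fails constraints 3, 4, 5, 6.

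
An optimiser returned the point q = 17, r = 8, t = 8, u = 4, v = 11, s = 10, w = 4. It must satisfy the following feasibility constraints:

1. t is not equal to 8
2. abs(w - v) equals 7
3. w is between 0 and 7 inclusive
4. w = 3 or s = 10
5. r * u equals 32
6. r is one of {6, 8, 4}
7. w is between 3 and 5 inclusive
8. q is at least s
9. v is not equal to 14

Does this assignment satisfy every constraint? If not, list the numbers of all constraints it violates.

1. t = 8, but 8 is required to differ — violated.
2. abs(4 - 11) = 7 — satisfied.
3. w = 4 lies in [0, 7] — satisfied.
4. w = 4 ≠ 3, but s = 10 = 10 (second disjunct) — satisfied.
5. r * u = 8 * 4 = 32 — satisfied.
6. r = 8 is in {6, 8, 4} — satisfied.
7. w = 4 lies in [3, 5] — satisfied.
8. q = 17, s = 10; 17 ≥ 10 — satisfied.
9. v = 11, and 11 ≠ 14 — satisfied.

Violated: 1.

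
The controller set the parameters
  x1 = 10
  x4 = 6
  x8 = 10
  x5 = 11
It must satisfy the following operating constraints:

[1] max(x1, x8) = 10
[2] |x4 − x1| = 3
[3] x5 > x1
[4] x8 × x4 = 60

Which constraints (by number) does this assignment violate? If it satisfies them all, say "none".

[1] max(10, 10) = 10 — holds.
[2] |6 − 10| = 4, not 3 — does not hold.
[3] x5 = 11, x1 = 10; 11 > 10 — holds.
[4] x8 × x4 = 10 × 6 = 60 — holds.

No — constraint 2 is not satisfied.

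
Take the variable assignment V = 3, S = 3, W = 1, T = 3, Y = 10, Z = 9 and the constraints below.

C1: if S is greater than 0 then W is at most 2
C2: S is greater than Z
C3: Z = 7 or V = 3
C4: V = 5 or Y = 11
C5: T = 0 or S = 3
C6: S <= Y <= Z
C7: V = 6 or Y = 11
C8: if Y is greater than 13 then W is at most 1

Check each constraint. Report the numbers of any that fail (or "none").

C1: S = 3 > 0, so we need W ≤ 2; W = 1 ≤ 2 — holds.
C2: S = 3, Z = 9; 3 ≤ 9 (want >) — does not hold.
C3: Z = 9 ≠ 7, but V = 3 = 3 (second disjunct) — holds.
C4: V = 3 ≠ 5 and Y = 10 ≠ 11; both disjuncts false — does not hold.
C5: T = 3 ≠ 0, but S = 3 = 3 (second disjunct) — holds.
C6: values 3, 10, 9; Y = 10 is not <= Z = 9 — does not hold.
C7: V = 3 ≠ 6 and Y = 10 ≠ 11; both disjuncts false — does not hold.
C8: Y = 10, not > 13; antecedent false, conditional vacuously true — holds.

Violated: 2, 4, 6, and 7.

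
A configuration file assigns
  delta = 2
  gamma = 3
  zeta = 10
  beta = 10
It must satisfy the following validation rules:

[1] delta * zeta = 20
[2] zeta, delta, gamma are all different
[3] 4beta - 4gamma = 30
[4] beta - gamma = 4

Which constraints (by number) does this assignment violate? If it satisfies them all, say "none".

Constraints 3 and 4 are violated.

[1] delta * zeta = 2 * 10 = 20  OK
[2] values 10, 2, 3 are pairwise distinct  OK
[3] 4beta - 4gamma = 4(10) - 4(3) = 28, not 30  FAIL
[4] beta - gamma = 10 - 3 = 7, not 4  FAIL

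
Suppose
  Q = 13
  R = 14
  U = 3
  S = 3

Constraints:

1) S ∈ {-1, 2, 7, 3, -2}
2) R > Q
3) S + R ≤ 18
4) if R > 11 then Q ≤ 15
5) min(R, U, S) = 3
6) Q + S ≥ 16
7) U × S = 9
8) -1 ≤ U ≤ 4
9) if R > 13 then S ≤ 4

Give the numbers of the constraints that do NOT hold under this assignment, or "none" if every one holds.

The assignment satisfies every constraint.

1) S = 3 is in {-1, 2, 7, 3, -2}  OK
2) R = 14, Q = 13; 14 > 13  OK
3) S + R = 3 + 14 = 17; 17 ≤ 18  OK
4) R = 14 > 11, so we need Q ≤ 15; Q = 13 ≤ 15  OK
5) min(14, 3, 3) = 3  OK
6) Q + S = 13 + 3 = 16; 16 ≥ 16  OK
7) U × S = 3 × 3 = 9  OK
8) U = 3 lies in [-1, 4]  OK
9) R = 14 > 13, so we need S ≤ 4; S = 3 ≤ 4  OK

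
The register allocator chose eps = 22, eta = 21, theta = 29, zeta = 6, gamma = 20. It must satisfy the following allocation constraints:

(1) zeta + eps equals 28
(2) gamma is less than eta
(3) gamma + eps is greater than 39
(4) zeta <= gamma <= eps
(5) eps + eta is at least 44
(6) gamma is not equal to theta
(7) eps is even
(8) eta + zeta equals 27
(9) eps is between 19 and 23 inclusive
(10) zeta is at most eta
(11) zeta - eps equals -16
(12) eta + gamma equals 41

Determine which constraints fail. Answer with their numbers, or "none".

The assignment fails constraint 5.

(1) zeta + eps = 6 + 22 = 28 — satisfied.
(2) gamma = 20, eta = 21; 20 < 21 — satisfied.
(3) gamma + eps = 20 + 22 = 42; 42 > 39 — satisfied.
(4) values 6 <= 20 <= 22 — satisfied.
(5) eps + eta = 22 + 21 = 43; 43 < 44, bound 44 not met — violated.
(6) gamma = 20, theta = 29; distinct — satisfied.
(7) eps = 22 is even — satisfied.
(8) eta + zeta = 21 + 6 = 27 — satisfied.
(9) eps = 22 lies in [19, 23] — satisfied.
(10) zeta = 6, eta = 21; 6 ≤ 21 — satisfied.
(11) zeta - eps = 6 - 22 = -16 — satisfied.
(12) eta + gamma = 21 + 20 = 41 — satisfied.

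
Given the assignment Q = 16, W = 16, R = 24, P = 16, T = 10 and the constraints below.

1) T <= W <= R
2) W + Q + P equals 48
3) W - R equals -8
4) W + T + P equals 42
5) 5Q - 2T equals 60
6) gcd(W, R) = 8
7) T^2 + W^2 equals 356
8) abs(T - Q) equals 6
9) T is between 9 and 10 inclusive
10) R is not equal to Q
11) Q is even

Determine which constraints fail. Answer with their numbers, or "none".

1) values 10 <= 16 <= 24  ✔
2) W + Q + P = 16 + 16 + 16 = 48  ✔
3) W - R = 16 - 24 = -8  ✔
4) W + T + P = 16 + 10 + 16 = 42  ✔
5) 5Q - 2T = 5(16) - 2(10) = 60  ✔
6) gcd(16, 24) = 8  ✔
7) T^2 + W^2 = 10^2 + 16^2 = 100 + 256 = 356  ✔
8) abs(10 - 16) = 6  ✔
9) T = 10 lies in [9, 10]  ✔
10) R = 24, Q = 16; distinct  ✔
11) Q = 16 is even  ✔

All constraints are satisfied.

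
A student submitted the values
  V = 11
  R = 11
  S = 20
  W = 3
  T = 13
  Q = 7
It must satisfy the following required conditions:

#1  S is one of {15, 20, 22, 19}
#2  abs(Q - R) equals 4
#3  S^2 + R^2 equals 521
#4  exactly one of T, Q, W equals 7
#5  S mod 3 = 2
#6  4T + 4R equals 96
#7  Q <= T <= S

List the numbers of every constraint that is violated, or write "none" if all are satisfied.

#1 S = 20 is in {15, 20, 22, 19} — holds.
#2 abs(7 - 11) = 4 — holds.
#3 S^2 + R^2 = 20^2 + 11^2 = 400 + 121 = 521 — holds.
#4 T=13, Q=7, W=3; 1 of them equals 7 — holds.
#5 20 mod 3 = 2 — holds.
#6 4T + 4R = 4(13) + 4(11) = 96 — holds.
#7 values 7 <= 13 <= 20 — holds.

No violations.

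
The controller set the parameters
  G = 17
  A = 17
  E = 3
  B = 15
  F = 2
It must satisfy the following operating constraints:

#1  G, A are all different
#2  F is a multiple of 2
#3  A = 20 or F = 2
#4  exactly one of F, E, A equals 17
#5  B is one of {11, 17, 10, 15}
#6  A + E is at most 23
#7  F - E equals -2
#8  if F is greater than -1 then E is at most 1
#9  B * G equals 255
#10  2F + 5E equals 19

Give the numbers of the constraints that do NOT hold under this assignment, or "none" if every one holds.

#1 G = A = 17, not all different — does not hold.
#2 2 / 2 = 1, so 2 divides 2 — holds.
#3 A = 17 ≠ 20, but F = 2 = 2 (second disjunct) — holds.
#4 F=2, E=3, A=17; 1 of them equals 17 — holds.
#5 B = 15 is in {11, 17, 10, 15} — holds.
#6 A + E = 17 + 3 = 20; 20 ≤ 23 — holds.
#7 F - E = 2 - 3 = -1, not -2 — does not hold.
#8 F = 2 > -1, so we need E ≤ 1; but E = 3 > 1 — does not hold.
#9 B * G = 15 * 17 = 255 — holds.
#10 2F + 5E = 2(2) + 5(3) = 19 — holds.

The assignment fails constraints 1, 7, and 8.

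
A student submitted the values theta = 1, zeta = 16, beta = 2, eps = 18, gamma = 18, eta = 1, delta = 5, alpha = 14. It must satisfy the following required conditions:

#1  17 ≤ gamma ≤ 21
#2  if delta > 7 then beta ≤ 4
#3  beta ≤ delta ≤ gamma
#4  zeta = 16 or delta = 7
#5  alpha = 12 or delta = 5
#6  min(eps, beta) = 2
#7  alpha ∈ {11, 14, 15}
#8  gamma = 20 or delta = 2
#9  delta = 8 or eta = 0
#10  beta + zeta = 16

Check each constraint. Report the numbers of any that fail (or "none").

#1 gamma = 18 lies in [17, 21] — holds.
#2 delta = 5, not > 7; antecedent false, conditional vacuously true — holds.
#3 values 2 ≤ 5 ≤ 18 — holds.
#4 zeta = 16 = 16 (first disjunct) — holds.
#5 alpha = 14 ≠ 12, but delta = 5 = 5 (second disjunct) — holds.
#6 min(18, 2) = 2 — holds.
#7 alpha = 14 is in {11, 14, 15} — holds.
#8 gamma = 18 ≠ 20 and delta = 5 ≠ 2; both disjuncts false — fails.
#9 delta = 5 ≠ 8 and eta = 1 ≠ 0; both disjuncts false — fails.
#10 beta + zeta = 2 + 16 = 18, not 16 — fails.

Constraints 8, 9, and 10 are violated.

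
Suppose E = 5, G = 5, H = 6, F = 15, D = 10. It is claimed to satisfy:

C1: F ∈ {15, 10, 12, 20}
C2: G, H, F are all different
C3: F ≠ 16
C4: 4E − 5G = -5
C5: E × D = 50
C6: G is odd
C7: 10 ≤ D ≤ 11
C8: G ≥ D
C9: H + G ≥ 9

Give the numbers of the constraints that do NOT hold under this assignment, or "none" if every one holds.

Constraint 8 is violated.

C1: F = 15 is in {15, 10, 12, 20}  ✓
C2: values 5, 6, 15 are pairwise distinct  ✓
C3: F = 15, and 15 ≠ 16  ✓
C4: 4E − 5G = 4(5) − 5(5) = -5  ✓
C5: E × D = 5 × 10 = 50  ✓
C6: G = 5 is odd  ✓
C7: D = 10 lies in [10, 11]  ✓
C8: G = 5, D = 10; 5 < 10 (want ≥)  ✗
C9: H + G = 6 + 5 = 11; 11 ≥ 9  ✓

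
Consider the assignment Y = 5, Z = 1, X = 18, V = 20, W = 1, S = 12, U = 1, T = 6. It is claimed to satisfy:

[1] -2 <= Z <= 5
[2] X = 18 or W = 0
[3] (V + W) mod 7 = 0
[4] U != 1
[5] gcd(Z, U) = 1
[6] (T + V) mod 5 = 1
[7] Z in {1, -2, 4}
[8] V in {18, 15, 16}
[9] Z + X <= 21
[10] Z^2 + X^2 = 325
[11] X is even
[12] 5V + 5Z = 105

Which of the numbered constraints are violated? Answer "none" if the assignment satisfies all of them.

[1] Z = 1 lies in [-2, 5] — holds.
[2] X = 18 = 18 (first disjunct) — holds.
[3] V + W = 21; 21 mod 7 = 0 — holds.
[4] U = 1, but 1 is required to differ — does not hold.
[5] gcd(1, 1) = 1 — holds.
[6] T + V = 26; 26 mod 5 = 1 — holds.
[7] Z = 1 is in {1, -2, 4} — holds.
[8] V = 20 is not in {18, 15, 16} — does not hold.
[9] Z + X = 1 + 18 = 19; 19 ≤ 21 — holds.
[10] Z^2 + X^2 = 1^2 + 18^2 = 1 + 324 = 325 — holds.
[11] X = 18 is even — holds.
[12] 5V + 5Z = 5(20) + 5(1) = 105 — holds.

The assignment fails constraints 4, 8.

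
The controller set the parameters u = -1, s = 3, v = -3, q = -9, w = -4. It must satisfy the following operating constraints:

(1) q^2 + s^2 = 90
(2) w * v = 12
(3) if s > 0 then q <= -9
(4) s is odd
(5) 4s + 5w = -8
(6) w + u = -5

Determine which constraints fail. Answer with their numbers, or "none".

(1) q^2 + s^2 = (-9)^2 + 3^2 = 81 + 9 = 90  OK
(2) w * v = -4 * (-3) = 12  OK
(3) s = 3 > 0, so we need q ≤ -9; q = -9 ≤ -9  OK
(4) s = 3 is odd  OK
(5) 4s + 5w = 4(3) + 5(-4) = -8  OK
(6) w + u = -4 + (-1) = -5  OK

The assignment satisfies every constraint.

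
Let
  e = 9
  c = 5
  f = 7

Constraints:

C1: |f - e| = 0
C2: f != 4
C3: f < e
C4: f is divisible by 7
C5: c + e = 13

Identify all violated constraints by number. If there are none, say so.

C1: |7 - 9| = 2, not 0 — fails.
C2: f = 7, and 7 ≠ 4 — holds.
C3: f = 7, e = 9; 7 < 9 — holds.
C4: 7 / 7 = 1, so 7 divides 7 — holds.
C5: c + e = 5 + 9 = 14, not 13 — fails.

Constraints 1, 5 do not hold.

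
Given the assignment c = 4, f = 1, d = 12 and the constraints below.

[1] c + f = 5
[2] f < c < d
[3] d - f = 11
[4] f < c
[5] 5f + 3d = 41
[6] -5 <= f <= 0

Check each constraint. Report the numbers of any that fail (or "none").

The assignment fails constraint 6.

[1] c + f = 4 + 1 = 5  true
[2] values 1 < 4 < 12  true
[3] d - f = 12 - 1 = 11  true
[4] f = 1, c = 4; 1 < 4  true
[5] 5f + 3d = 5(1) + 3(12) = 41  true
[6] f = 1 is outside [-5, 0]  false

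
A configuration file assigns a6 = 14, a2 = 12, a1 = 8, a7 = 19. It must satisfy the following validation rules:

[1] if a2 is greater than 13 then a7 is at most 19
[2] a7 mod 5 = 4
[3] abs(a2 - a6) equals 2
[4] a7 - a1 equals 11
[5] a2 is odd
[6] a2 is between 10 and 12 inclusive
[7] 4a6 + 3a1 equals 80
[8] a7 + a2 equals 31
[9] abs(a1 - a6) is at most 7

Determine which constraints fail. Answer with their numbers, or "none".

[1] a2 = 12, not > 13; antecedent false, conditional vacuously true — satisfied.
[2] 19 mod 5 = 4 — satisfied.
[3] abs(12 - 14) = 2 — satisfied.
[4] a7 - a1 = 19 - 8 = 11 — satisfied.
[5] a2 = 12 is even — violated.
[6] a2 = 12 lies in [10, 12] — satisfied.
[7] 4a6 + 3a1 = 4(14) + 3(8) = 80 — satisfied.
[8] a7 + a2 = 19 + 12 = 31 — satisfied.
[9] abs(8 - 14) = 6; 6 ≤ 7 — satisfied.

No — constraint 5 is not satisfied.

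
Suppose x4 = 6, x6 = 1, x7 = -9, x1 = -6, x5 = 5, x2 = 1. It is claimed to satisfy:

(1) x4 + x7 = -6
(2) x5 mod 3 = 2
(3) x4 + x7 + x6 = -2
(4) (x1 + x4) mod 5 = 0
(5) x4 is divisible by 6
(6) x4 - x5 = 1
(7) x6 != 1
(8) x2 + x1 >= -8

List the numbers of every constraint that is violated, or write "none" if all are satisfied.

The assignment fails constraints 1 and 7.

(1) x4 + x7 = 6 + (-9) = -3, not -6  fails
(2) 5 mod 3 = 2  holds
(3) x4 + x7 + x6 = 6 + (-9) + 1 = -2  holds
(4) x1 + x4 = 0; 0 mod 5 = 0  holds
(5) 6 / 6 = 1, so 6 divides 6  holds
(6) x4 - x5 = 6 - 5 = 1  holds
(7) x6 = 1, but 1 is required to differ  fails
(8) x2 + x1 = 1 + (-6) = -5; -5 ≥ -8  holds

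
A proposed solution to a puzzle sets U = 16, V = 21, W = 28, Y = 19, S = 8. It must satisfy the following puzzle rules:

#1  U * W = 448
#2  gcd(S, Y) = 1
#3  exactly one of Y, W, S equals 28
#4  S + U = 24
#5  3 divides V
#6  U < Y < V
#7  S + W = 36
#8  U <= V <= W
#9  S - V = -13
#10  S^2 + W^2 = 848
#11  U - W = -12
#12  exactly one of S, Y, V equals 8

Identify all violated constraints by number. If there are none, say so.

All constraints are satisfied.

#1 U * W = 16 * 28 = 448 — satisfied.
#2 gcd(8, 19) = 1 — satisfied.
#3 Y=19, W=28, S=8; 1 of them equals 28 — satisfied.
#4 S + U = 8 + 16 = 24 — satisfied.
#5 21 / 3 = 7, so 3 divides 21 — satisfied.
#6 values 16 < 19 < 21 — satisfied.
#7 S + W = 8 + 28 = 36 — satisfied.
#8 values 16 <= 21 <= 28 — satisfied.
#9 S - V = 8 - 21 = -13 — satisfied.
#10 S^2 + W^2 = 8^2 + 28^2 = 64 + 784 = 848 — satisfied.
#11 U - W = 16 - 28 = -12 — satisfied.
#12 S=8, Y=19, V=21; 1 of them equals 8 — satisfied.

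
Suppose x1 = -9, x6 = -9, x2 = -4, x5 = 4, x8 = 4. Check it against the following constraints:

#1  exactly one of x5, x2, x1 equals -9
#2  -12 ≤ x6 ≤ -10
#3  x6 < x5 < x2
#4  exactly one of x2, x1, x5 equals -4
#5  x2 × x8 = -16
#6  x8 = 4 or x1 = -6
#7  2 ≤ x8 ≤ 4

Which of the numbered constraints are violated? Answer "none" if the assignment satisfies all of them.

Violated: 2, 3.

#1 x5=4, x2=-4, x1=-9; 1 of them equals -9  true
#2 x6 = -9 is outside [-12, -10]  false
#3 values -9, 4, -4; x5 = 4 is not < x2 = -4  false
#4 x2=-4, x1=-9, x5=4; 1 of them equals -4  true
#5 x2 × x8 = -4 × 4 = -16  true
#6 x8 = 4 = 4 (first disjunct)  true
#7 x8 = 4 lies in [2, 4]  true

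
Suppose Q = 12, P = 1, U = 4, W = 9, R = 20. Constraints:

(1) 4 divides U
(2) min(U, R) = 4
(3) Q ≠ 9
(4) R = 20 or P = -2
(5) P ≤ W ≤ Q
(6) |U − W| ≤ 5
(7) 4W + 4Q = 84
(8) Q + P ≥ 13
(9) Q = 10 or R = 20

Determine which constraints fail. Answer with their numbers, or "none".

(1) 4 / 4 = 1, so 4 divides 4  ✓
(2) min(4, 20) = 4  ✓
(3) Q = 12, and 12 ≠ 9  ✓
(4) R = 20 = 20 (first disjunct)  ✓
(5) values 1 ≤ 9 ≤ 12  ✓
(6) |4 − 9| = 5; 5 ≤ 5  ✓
(7) 4W + 4Q = 4(9) + 4(12) = 84  ✓
(8) Q + P = 12 + 1 = 13; 13 ≥ 13  ✓
(9) Q = 12 ≠ 10, but R = 20 = 20 (second disjunct)  ✓

Yes — all constraints hold.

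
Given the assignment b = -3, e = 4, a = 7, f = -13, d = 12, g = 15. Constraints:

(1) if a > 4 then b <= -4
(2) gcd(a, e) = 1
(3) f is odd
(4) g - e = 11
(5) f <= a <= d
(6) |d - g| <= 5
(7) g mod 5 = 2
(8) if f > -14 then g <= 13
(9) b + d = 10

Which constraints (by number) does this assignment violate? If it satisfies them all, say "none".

(1) a = 7 > 4, so we need b ≤ -4; but b = -3 > -4 — violated.
(2) gcd(7, 4) = 1 — OK.
(3) f = -13 is odd — OK.
(4) g - e = 15 - 4 = 11 — OK.
(5) values -13 <= 7 <= 12 — OK.
(6) |12 - 15| = 3; 3 ≤ 5 — OK.
(7) 15 mod 5 = 0, not 2 — violated.
(8) f = -13 > -14, so we need g ≤ 13; but g = 15 > 13 — violated.
(9) b + d = -3 + 12 = 9, not 10 — violated.

Constraints 1, 7, 8, and 9 are violated.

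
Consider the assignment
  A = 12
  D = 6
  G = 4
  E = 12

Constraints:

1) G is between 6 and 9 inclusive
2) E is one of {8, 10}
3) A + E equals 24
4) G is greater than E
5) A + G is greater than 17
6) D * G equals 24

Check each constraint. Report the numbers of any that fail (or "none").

Constraints 1, 2, 4, and 5 do not hold.

1) G = 4 is outside [6, 9]  no
2) E = 12 is not in {8, 10}  no
3) A + E = 12 + 12 = 24  yes
4) G = 4, E = 12; 4 ≤ 12 (want >)  no
5) A + G = 12 + 4 = 16; 16 ≤ 17, bound 17 not met  no
6) D * G = 6 * 4 = 24  yes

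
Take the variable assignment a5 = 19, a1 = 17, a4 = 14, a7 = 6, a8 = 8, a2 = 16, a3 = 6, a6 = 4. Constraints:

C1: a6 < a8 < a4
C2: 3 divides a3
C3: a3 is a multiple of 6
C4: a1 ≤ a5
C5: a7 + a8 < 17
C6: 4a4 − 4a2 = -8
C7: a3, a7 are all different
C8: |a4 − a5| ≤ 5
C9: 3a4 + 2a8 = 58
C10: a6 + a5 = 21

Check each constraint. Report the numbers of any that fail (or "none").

C1: values 4 < 8 < 14 — OK.
C2: 6 / 3 = 2, so 3 divides 6 — OK.
C3: 6 / 6 = 1, so 6 divides 6 — OK.
C4: a1 = 17, a5 = 19; 17 ≤ 19 — OK.
C5: a7 + a8 = 6 + 8 = 14; 14 < 17 — OK.
C6: 4a4 − 4a2 = 4(14) − 4(16) = -8 — OK.
C7: a3 = a7 = 6, not all different — violated.
C8: |14 − 19| = 5; 5 ≤ 5 — OK.
C9: 3a4 + 2a8 = 3(14) + 2(8) = 58 — OK.
C10: a6 + a5 = 4 + 19 = 23, not 21 — violated.

Constraints 7, 10 are violated.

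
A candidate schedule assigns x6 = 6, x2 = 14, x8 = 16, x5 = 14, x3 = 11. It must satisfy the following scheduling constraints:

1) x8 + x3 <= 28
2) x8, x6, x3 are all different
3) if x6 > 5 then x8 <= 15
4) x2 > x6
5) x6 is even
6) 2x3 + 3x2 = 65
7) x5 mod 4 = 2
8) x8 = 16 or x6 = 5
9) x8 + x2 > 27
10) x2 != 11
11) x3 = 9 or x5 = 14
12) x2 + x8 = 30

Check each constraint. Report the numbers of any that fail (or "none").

1) x8 + x3 = 16 + 11 = 27; 27 ≤ 28 — satisfied.
2) values 16, 6, 11 are pairwise distinct — satisfied.
3) x6 = 6 > 5, so we need x8 ≤ 15; but x8 = 16 > 15 — violated.
4) x2 = 14, x6 = 6; 14 > 6 — satisfied.
5) x6 = 6 is even — satisfied.
6) 2x3 + 3x2 = 2(11) + 3(14) = 64, not 65 — violated.
7) 14 mod 4 = 2 — satisfied.
8) x8 = 16 = 16 (first disjunct) — satisfied.
9) x8 + x2 = 16 + 14 = 30; 30 > 27 — satisfied.
10) x2 = 14, and 14 ≠ 11 — satisfied.
11) x3 = 11 ≠ 9, but x5 = 14 = 14 (second disjunct) — satisfied.
12) x2 + x8 = 14 + 16 = 30 — satisfied.

Constraints 3 and 6 do not hold.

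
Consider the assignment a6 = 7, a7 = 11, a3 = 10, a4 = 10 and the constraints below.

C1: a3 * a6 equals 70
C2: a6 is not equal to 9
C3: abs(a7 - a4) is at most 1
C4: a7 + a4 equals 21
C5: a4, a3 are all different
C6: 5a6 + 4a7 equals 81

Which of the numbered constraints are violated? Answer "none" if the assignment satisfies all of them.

The assignment fails constraints 5 and 6.

C1: a3 * a6 = 10 * 7 = 70  yes
C2: a6 = 7, and 7 ≠ 9  yes
C3: abs(11 - 10) = 1; 1 ≤ 1  yes
C4: a7 + a4 = 11 + 10 = 21  yes
C5: a4 = a3 = 10, not all different  no
C6: 5a6 + 4a7 = 5(7) + 4(11) = 79, not 81  no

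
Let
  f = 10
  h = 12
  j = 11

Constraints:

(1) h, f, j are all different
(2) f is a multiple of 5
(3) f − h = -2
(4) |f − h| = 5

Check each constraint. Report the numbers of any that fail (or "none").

(1) values 12, 10, 11 are pairwise distinct  OK
(2) 10 / 5 = 2, so 5 divides 10  OK
(3) f − h = 10 − 12 = -2  OK
(4) |10 − 12| = 2, not 5  FAIL

Violated: 4.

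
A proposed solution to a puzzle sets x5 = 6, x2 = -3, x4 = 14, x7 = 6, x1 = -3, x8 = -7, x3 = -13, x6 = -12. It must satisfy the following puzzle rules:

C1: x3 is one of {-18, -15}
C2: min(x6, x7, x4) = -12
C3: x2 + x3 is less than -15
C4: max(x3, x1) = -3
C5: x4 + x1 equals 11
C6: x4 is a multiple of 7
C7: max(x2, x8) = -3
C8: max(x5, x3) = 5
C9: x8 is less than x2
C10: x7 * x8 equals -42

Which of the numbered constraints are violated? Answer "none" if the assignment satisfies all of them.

C1: x3 = -13 is not in {-18, -15} — fails.
C2: min(-12, 6, 14) = -12 — holds.
C3: x2 + x3 = -3 + (-13) = -16; -16 < -15 — holds.
C4: max(-13, -3) = -3 — holds.
C5: x4 + x1 = 14 + (-3) = 11 — holds.
C6: 14 / 7 = 2, so 7 divides 14 — holds.
C7: max(-3, -7) = -3 — holds.
C8: max(6, -13) = 6, not 5 — fails.
C9: x8 = -7, x2 = -3; -7 < -3 — holds.
C10: x7 * x8 = 6 * (-7) = -42 — holds.

The assignment fails constraints 1 and 8.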